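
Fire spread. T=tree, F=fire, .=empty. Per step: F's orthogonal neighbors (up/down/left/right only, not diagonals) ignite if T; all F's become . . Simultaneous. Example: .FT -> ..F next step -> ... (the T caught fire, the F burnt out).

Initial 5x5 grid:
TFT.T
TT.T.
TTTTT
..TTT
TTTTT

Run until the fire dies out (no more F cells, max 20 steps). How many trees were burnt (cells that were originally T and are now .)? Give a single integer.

Answer: 18

Derivation:
Step 1: +3 fires, +1 burnt (F count now 3)
Step 2: +2 fires, +3 burnt (F count now 2)
Step 3: +2 fires, +2 burnt (F count now 2)
Step 4: +2 fires, +2 burnt (F count now 2)
Step 5: +4 fires, +2 burnt (F count now 4)
Step 6: +3 fires, +4 burnt (F count now 3)
Step 7: +2 fires, +3 burnt (F count now 2)
Step 8: +0 fires, +2 burnt (F count now 0)
Fire out after step 8
Initially T: 19, now '.': 24
Total burnt (originally-T cells now '.'): 18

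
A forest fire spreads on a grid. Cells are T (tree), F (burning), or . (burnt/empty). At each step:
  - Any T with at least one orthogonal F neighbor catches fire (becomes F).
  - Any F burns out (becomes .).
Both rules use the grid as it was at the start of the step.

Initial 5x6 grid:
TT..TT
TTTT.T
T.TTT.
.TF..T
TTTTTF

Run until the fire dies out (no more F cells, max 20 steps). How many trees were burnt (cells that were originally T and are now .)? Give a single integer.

Answer: 17

Derivation:
Step 1: +5 fires, +2 burnt (F count now 5)
Step 2: +4 fires, +5 burnt (F count now 4)
Step 3: +4 fires, +4 burnt (F count now 4)
Step 4: +2 fires, +4 burnt (F count now 2)
Step 5: +2 fires, +2 burnt (F count now 2)
Step 6: +0 fires, +2 burnt (F count now 0)
Fire out after step 6
Initially T: 20, now '.': 27
Total burnt (originally-T cells now '.'): 17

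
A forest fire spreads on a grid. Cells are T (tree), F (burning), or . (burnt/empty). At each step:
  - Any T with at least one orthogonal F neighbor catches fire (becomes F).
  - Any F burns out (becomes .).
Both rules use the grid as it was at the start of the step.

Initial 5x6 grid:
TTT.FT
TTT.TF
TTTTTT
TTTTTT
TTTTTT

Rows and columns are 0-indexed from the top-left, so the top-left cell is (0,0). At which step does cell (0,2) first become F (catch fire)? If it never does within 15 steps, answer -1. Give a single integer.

Step 1: cell (0,2)='T' (+3 fires, +2 burnt)
Step 2: cell (0,2)='T' (+2 fires, +3 burnt)
Step 3: cell (0,2)='T' (+3 fires, +2 burnt)
Step 4: cell (0,2)='T' (+3 fires, +3 burnt)
Step 5: cell (0,2)='T' (+4 fires, +3 burnt)
Step 6: cell (0,2)='F' (+5 fires, +4 burnt)
  -> target ignites at step 6
Step 7: cell (0,2)='.' (+4 fires, +5 burnt)
Step 8: cell (0,2)='.' (+2 fires, +4 burnt)
Step 9: cell (0,2)='.' (+0 fires, +2 burnt)
  fire out at step 9

6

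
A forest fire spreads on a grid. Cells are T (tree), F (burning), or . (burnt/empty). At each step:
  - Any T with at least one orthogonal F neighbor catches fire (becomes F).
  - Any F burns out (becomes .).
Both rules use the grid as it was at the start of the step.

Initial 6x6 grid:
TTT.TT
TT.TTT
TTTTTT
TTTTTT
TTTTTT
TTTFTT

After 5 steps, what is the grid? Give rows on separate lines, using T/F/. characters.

Step 1: 3 trees catch fire, 1 burn out
  TTT.TT
  TT.TTT
  TTTTTT
  TTTTTT
  TTTFTT
  TTF.FT
Step 2: 5 trees catch fire, 3 burn out
  TTT.TT
  TT.TTT
  TTTTTT
  TTTFTT
  TTF.FT
  TF...F
Step 3: 6 trees catch fire, 5 burn out
  TTT.TT
  TT.TTT
  TTTFTT
  TTF.FT
  TF...F
  F.....
Step 4: 6 trees catch fire, 6 burn out
  TTT.TT
  TT.FTT
  TTF.FT
  TF...F
  F.....
  ......
Step 5: 4 trees catch fire, 6 burn out
  TTT.TT
  TT..FT
  TF...F
  F.....
  ......
  ......

TTT.TT
TT..FT
TF...F
F.....
......
......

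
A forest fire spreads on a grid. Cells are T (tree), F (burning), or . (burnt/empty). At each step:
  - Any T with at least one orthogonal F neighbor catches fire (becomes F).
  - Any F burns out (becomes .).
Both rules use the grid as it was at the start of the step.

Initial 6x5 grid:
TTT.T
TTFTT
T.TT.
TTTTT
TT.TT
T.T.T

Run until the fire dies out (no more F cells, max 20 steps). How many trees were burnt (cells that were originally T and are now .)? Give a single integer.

Step 1: +4 fires, +1 burnt (F count now 4)
Step 2: +5 fires, +4 burnt (F count now 5)
Step 3: +5 fires, +5 burnt (F count now 5)
Step 4: +4 fires, +5 burnt (F count now 4)
Step 5: +2 fires, +4 burnt (F count now 2)
Step 6: +2 fires, +2 burnt (F count now 2)
Step 7: +0 fires, +2 burnt (F count now 0)
Fire out after step 7
Initially T: 23, now '.': 29
Total burnt (originally-T cells now '.'): 22

Answer: 22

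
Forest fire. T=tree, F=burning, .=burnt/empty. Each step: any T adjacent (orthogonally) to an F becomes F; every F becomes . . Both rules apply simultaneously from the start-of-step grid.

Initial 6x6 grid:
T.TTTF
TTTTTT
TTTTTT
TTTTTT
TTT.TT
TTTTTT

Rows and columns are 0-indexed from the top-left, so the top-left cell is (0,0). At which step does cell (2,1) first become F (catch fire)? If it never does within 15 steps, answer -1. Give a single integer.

Step 1: cell (2,1)='T' (+2 fires, +1 burnt)
Step 2: cell (2,1)='T' (+3 fires, +2 burnt)
Step 3: cell (2,1)='T' (+4 fires, +3 burnt)
Step 4: cell (2,1)='T' (+4 fires, +4 burnt)
Step 5: cell (2,1)='T' (+5 fires, +4 burnt)
Step 6: cell (2,1)='F' (+4 fires, +5 burnt)
  -> target ignites at step 6
Step 7: cell (2,1)='.' (+5 fires, +4 burnt)
Step 8: cell (2,1)='.' (+3 fires, +5 burnt)
Step 9: cell (2,1)='.' (+2 fires, +3 burnt)
Step 10: cell (2,1)='.' (+1 fires, +2 burnt)
Step 11: cell (2,1)='.' (+0 fires, +1 burnt)
  fire out at step 11

6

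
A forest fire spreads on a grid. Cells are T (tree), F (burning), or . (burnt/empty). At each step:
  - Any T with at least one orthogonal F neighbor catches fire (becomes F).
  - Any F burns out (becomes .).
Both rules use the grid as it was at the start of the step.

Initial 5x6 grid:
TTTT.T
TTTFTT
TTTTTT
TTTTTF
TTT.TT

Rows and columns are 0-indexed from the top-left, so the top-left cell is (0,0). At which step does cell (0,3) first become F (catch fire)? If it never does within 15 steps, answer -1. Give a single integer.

Step 1: cell (0,3)='F' (+7 fires, +2 burnt)
  -> target ignites at step 1
Step 2: cell (0,3)='.' (+7 fires, +7 burnt)
Step 3: cell (0,3)='.' (+5 fires, +7 burnt)
Step 4: cell (0,3)='.' (+4 fires, +5 burnt)
Step 5: cell (0,3)='.' (+2 fires, +4 burnt)
Step 6: cell (0,3)='.' (+1 fires, +2 burnt)
Step 7: cell (0,3)='.' (+0 fires, +1 burnt)
  fire out at step 7

1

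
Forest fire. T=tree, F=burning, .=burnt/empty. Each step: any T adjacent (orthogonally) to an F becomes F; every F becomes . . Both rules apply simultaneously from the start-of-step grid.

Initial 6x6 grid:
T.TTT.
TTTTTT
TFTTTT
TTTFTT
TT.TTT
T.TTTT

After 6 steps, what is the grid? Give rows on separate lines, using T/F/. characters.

Step 1: 8 trees catch fire, 2 burn out
  T.TTT.
  TFTTTT
  F.FFTT
  TFF.FT
  TT.FTT
  T.TTTT
Step 2: 9 trees catch fire, 8 burn out
  T.TTT.
  F.FFTT
  ....FT
  F....F
  TF..FT
  T.TFTT
Step 3: 9 trees catch fire, 9 burn out
  F.FFT.
  ....FT
  .....F
  ......
  F....F
  T.F.FT
Step 4: 4 trees catch fire, 9 burn out
  ....F.
  .....F
  ......
  ......
  ......
  F....F
Step 5: 0 trees catch fire, 4 burn out
  ......
  ......
  ......
  ......
  ......
  ......
Step 6: 0 trees catch fire, 0 burn out
  ......
  ......
  ......
  ......
  ......
  ......

......
......
......
......
......
......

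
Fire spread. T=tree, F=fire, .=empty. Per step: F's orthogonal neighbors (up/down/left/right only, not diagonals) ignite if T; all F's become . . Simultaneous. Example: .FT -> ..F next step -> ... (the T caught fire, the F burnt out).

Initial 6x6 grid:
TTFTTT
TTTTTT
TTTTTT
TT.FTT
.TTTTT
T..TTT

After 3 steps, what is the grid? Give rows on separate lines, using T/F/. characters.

Step 1: 6 trees catch fire, 2 burn out
  TF.FTT
  TTFTTT
  TTTFTT
  TT..FT
  .TTFTT
  T..TTT
Step 2: 10 trees catch fire, 6 burn out
  F...FT
  TF.FTT
  TTF.FT
  TT...F
  .TF.FT
  T..FTT
Step 3: 8 trees catch fire, 10 burn out
  .....F
  F...FT
  TF...F
  TT....
  .F...F
  T...FT

.....F
F...FT
TF...F
TT....
.F...F
T...FT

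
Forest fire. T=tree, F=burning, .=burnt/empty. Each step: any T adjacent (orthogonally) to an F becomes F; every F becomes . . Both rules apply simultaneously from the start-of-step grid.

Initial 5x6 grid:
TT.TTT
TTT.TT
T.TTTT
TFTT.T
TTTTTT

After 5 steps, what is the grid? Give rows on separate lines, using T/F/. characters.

Step 1: 3 trees catch fire, 1 burn out
  TT.TTT
  TTT.TT
  T.TTTT
  F.FT.T
  TFTTTT
Step 2: 5 trees catch fire, 3 burn out
  TT.TTT
  TTT.TT
  F.FTTT
  ...F.T
  F.FTTT
Step 3: 4 trees catch fire, 5 burn out
  TT.TTT
  FTF.TT
  ...FTT
  .....T
  ...FTT
Step 4: 4 trees catch fire, 4 burn out
  FT.TTT
  .F..TT
  ....FT
  .....T
  ....FT
Step 5: 4 trees catch fire, 4 burn out
  .F.TTT
  ....FT
  .....F
  .....T
  .....F

.F.TTT
....FT
.....F
.....T
.....F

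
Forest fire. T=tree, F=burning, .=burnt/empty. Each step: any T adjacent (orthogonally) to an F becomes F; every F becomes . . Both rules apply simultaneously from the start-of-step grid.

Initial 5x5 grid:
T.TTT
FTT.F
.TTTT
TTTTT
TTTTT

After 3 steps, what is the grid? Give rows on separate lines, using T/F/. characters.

Step 1: 4 trees catch fire, 2 burn out
  F.TTF
  .FT..
  .TTTF
  TTTTT
  TTTTT
Step 2: 5 trees catch fire, 4 burn out
  ..TF.
  ..F..
  .FTF.
  TTTTF
  TTTTT
Step 3: 5 trees catch fire, 5 burn out
  ..F..
  .....
  ..F..
  TFTF.
  TTTTF

..F..
.....
..F..
TFTF.
TTTTF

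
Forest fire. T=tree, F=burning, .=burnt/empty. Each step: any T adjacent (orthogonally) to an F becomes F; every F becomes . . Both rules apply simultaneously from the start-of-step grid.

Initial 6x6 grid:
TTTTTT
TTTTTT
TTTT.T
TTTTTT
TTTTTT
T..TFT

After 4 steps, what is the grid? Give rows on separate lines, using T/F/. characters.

Step 1: 3 trees catch fire, 1 burn out
  TTTTTT
  TTTTTT
  TTTT.T
  TTTTTT
  TTTTFT
  T..F.F
Step 2: 3 trees catch fire, 3 burn out
  TTTTTT
  TTTTTT
  TTTT.T
  TTTTFT
  TTTF.F
  T.....
Step 3: 3 trees catch fire, 3 burn out
  TTTTTT
  TTTTTT
  TTTT.T
  TTTF.F
  TTF...
  T.....
Step 4: 4 trees catch fire, 3 burn out
  TTTTTT
  TTTTTT
  TTTF.F
  TTF...
  TF....
  T.....

TTTTTT
TTTTTT
TTTF.F
TTF...
TF....
T.....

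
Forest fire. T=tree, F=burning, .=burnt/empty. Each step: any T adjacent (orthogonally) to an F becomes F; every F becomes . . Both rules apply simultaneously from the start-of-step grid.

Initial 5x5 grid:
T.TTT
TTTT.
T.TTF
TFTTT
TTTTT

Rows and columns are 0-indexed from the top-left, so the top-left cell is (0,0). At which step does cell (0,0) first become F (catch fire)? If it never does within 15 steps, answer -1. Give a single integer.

Step 1: cell (0,0)='T' (+5 fires, +2 burnt)
Step 2: cell (0,0)='T' (+7 fires, +5 burnt)
Step 3: cell (0,0)='T' (+4 fires, +7 burnt)
Step 4: cell (0,0)='F' (+4 fires, +4 burnt)
  -> target ignites at step 4
Step 5: cell (0,0)='.' (+0 fires, +4 burnt)
  fire out at step 5

4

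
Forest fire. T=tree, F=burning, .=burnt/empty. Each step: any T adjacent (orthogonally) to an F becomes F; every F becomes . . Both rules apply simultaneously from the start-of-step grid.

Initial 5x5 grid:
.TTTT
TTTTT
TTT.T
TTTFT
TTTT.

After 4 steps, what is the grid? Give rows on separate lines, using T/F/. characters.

Step 1: 3 trees catch fire, 1 burn out
  .TTTT
  TTTTT
  TTT.T
  TTF.F
  TTTF.
Step 2: 4 trees catch fire, 3 burn out
  .TTTT
  TTTTT
  TTF.F
  TF...
  TTF..
Step 3: 5 trees catch fire, 4 burn out
  .TTTT
  TTFTF
  TF...
  F....
  TF...
Step 4: 6 trees catch fire, 5 burn out
  .TFTF
  TF.F.
  F....
  .....
  F....

.TFTF
TF.F.
F....
.....
F....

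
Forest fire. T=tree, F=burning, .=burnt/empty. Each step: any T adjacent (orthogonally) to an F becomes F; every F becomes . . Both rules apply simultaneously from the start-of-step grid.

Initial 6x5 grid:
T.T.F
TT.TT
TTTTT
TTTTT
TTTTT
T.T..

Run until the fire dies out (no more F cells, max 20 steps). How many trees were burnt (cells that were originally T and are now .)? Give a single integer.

Step 1: +1 fires, +1 burnt (F count now 1)
Step 2: +2 fires, +1 burnt (F count now 2)
Step 3: +2 fires, +2 burnt (F count now 2)
Step 4: +3 fires, +2 burnt (F count now 3)
Step 5: +3 fires, +3 burnt (F count now 3)
Step 6: +4 fires, +3 burnt (F count now 4)
Step 7: +4 fires, +4 burnt (F count now 4)
Step 8: +2 fires, +4 burnt (F count now 2)
Step 9: +1 fires, +2 burnt (F count now 1)
Step 10: +0 fires, +1 burnt (F count now 0)
Fire out after step 10
Initially T: 23, now '.': 29
Total burnt (originally-T cells now '.'): 22

Answer: 22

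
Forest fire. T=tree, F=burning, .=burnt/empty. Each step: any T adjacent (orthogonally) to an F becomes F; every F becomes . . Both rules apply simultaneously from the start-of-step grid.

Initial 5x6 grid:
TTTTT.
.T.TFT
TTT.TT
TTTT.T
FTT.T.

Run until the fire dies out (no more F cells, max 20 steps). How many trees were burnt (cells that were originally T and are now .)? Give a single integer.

Answer: 20

Derivation:
Step 1: +6 fires, +2 burnt (F count now 6)
Step 2: +5 fires, +6 burnt (F count now 5)
Step 3: +4 fires, +5 burnt (F count now 4)
Step 4: +4 fires, +4 burnt (F count now 4)
Step 5: +1 fires, +4 burnt (F count now 1)
Step 6: +0 fires, +1 burnt (F count now 0)
Fire out after step 6
Initially T: 21, now '.': 29
Total burnt (originally-T cells now '.'): 20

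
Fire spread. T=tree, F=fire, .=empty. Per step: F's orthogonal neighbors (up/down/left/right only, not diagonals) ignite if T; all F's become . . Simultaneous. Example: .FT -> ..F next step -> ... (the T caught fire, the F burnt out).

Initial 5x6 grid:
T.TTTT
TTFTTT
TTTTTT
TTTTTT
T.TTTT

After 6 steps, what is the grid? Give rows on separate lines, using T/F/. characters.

Step 1: 4 trees catch fire, 1 burn out
  T.FTTT
  TF.FTT
  TTFTTT
  TTTTTT
  T.TTTT
Step 2: 6 trees catch fire, 4 burn out
  T..FTT
  F...FT
  TF.FTT
  TTFTTT
  T.TTTT
Step 3: 8 trees catch fire, 6 burn out
  F...FT
  .....F
  F...FT
  TF.FTT
  T.FTTT
Step 4: 5 trees catch fire, 8 burn out
  .....F
  ......
  .....F
  F...FT
  T..FTT
Step 5: 3 trees catch fire, 5 burn out
  ......
  ......
  ......
  .....F
  F...FT
Step 6: 1 trees catch fire, 3 burn out
  ......
  ......
  ......
  ......
  .....F

......
......
......
......
.....F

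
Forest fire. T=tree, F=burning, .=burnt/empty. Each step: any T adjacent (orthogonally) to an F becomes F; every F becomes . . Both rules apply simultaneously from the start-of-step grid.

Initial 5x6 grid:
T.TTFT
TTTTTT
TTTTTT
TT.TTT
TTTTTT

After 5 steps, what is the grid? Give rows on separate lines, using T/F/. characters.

Step 1: 3 trees catch fire, 1 burn out
  T.TF.F
  TTTTFT
  TTTTTT
  TT.TTT
  TTTTTT
Step 2: 4 trees catch fire, 3 burn out
  T.F...
  TTTF.F
  TTTTFT
  TT.TTT
  TTTTTT
Step 3: 4 trees catch fire, 4 burn out
  T.....
  TTF...
  TTTF.F
  TT.TFT
  TTTTTT
Step 4: 5 trees catch fire, 4 burn out
  T.....
  TF....
  TTF...
  TT.F.F
  TTTTFT
Step 5: 4 trees catch fire, 5 burn out
  T.....
  F.....
  TF....
  TT....
  TTTF.F

T.....
F.....
TF....
TT....
TTTF.F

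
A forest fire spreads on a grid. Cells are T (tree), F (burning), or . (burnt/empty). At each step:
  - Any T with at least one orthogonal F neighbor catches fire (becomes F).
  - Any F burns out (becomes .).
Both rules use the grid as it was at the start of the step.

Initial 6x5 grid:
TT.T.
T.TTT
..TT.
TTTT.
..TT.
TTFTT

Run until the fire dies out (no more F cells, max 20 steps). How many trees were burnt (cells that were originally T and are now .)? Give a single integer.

Step 1: +3 fires, +1 burnt (F count now 3)
Step 2: +4 fires, +3 burnt (F count now 4)
Step 3: +3 fires, +4 burnt (F count now 3)
Step 4: +3 fires, +3 burnt (F count now 3)
Step 5: +1 fires, +3 burnt (F count now 1)
Step 6: +2 fires, +1 burnt (F count now 2)
Step 7: +0 fires, +2 burnt (F count now 0)
Fire out after step 7
Initially T: 19, now '.': 27
Total burnt (originally-T cells now '.'): 16

Answer: 16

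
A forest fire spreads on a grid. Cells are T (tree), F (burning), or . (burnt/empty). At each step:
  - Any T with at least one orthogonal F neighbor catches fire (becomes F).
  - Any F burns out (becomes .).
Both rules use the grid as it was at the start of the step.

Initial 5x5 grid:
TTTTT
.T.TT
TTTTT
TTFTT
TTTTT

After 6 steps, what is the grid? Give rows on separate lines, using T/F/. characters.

Step 1: 4 trees catch fire, 1 burn out
  TTTTT
  .T.TT
  TTFTT
  TF.FT
  TTFTT
Step 2: 6 trees catch fire, 4 burn out
  TTTTT
  .T.TT
  TF.FT
  F...F
  TF.FT
Step 3: 6 trees catch fire, 6 burn out
  TTTTT
  .F.FT
  F...F
  .....
  F...F
Step 4: 3 trees catch fire, 6 burn out
  TFTFT
  ....F
  .....
  .....
  .....
Step 5: 3 trees catch fire, 3 burn out
  F.F.F
  .....
  .....
  .....
  .....
Step 6: 0 trees catch fire, 3 burn out
  .....
  .....
  .....
  .....
  .....

.....
.....
.....
.....
.....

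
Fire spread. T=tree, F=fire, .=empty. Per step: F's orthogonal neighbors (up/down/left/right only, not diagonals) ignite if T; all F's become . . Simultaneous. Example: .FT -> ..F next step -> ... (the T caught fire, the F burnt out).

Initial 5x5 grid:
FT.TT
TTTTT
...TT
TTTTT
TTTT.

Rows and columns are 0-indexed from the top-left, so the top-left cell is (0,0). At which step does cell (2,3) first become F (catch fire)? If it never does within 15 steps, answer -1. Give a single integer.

Step 1: cell (2,3)='T' (+2 fires, +1 burnt)
Step 2: cell (2,3)='T' (+1 fires, +2 burnt)
Step 3: cell (2,3)='T' (+1 fires, +1 burnt)
Step 4: cell (2,3)='T' (+1 fires, +1 burnt)
Step 5: cell (2,3)='F' (+3 fires, +1 burnt)
  -> target ignites at step 5
Step 6: cell (2,3)='.' (+3 fires, +3 burnt)
Step 7: cell (2,3)='.' (+3 fires, +3 burnt)
Step 8: cell (2,3)='.' (+2 fires, +3 burnt)
Step 9: cell (2,3)='.' (+2 fires, +2 burnt)
Step 10: cell (2,3)='.' (+1 fires, +2 burnt)
Step 11: cell (2,3)='.' (+0 fires, +1 burnt)
  fire out at step 11

5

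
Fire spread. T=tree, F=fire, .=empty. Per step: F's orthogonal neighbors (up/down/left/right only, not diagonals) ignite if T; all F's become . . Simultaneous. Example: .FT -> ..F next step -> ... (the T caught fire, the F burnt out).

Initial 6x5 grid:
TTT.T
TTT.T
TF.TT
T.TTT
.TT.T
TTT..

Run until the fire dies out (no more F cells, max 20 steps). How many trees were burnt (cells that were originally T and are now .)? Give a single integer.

Answer: 8

Derivation:
Step 1: +2 fires, +1 burnt (F count now 2)
Step 2: +4 fires, +2 burnt (F count now 4)
Step 3: +2 fires, +4 burnt (F count now 2)
Step 4: +0 fires, +2 burnt (F count now 0)
Fire out after step 4
Initially T: 21, now '.': 17
Total burnt (originally-T cells now '.'): 8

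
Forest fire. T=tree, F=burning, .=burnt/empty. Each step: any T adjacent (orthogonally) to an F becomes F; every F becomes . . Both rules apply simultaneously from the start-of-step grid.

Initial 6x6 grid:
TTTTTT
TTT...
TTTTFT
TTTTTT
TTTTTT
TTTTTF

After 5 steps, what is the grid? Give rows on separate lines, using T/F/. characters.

Step 1: 5 trees catch fire, 2 burn out
  TTTTTT
  TTT...
  TTTF.F
  TTTTFT
  TTTTTF
  TTTTF.
Step 2: 5 trees catch fire, 5 burn out
  TTTTTT
  TTT...
  TTF...
  TTTF.F
  TTTTF.
  TTTF..
Step 3: 5 trees catch fire, 5 burn out
  TTTTTT
  TTF...
  TF....
  TTF...
  TTTF..
  TTF...
Step 4: 6 trees catch fire, 5 burn out
  TTFTTT
  TF....
  F.....
  TF....
  TTF...
  TF....
Step 5: 6 trees catch fire, 6 burn out
  TF.FTT
  F.....
  ......
  F.....
  TF....
  F.....

TF.FTT
F.....
......
F.....
TF....
F.....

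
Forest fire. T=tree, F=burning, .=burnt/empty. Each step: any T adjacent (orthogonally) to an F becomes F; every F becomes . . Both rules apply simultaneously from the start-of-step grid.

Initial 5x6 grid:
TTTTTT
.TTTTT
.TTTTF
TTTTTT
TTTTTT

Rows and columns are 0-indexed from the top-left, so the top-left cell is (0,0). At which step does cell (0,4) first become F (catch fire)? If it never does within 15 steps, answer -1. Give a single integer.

Step 1: cell (0,4)='T' (+3 fires, +1 burnt)
Step 2: cell (0,4)='T' (+5 fires, +3 burnt)
Step 3: cell (0,4)='F' (+5 fires, +5 burnt)
  -> target ignites at step 3
Step 4: cell (0,4)='.' (+5 fires, +5 burnt)
Step 5: cell (0,4)='.' (+4 fires, +5 burnt)
Step 6: cell (0,4)='.' (+3 fires, +4 burnt)
Step 7: cell (0,4)='.' (+2 fires, +3 burnt)
Step 8: cell (0,4)='.' (+0 fires, +2 burnt)
  fire out at step 8

3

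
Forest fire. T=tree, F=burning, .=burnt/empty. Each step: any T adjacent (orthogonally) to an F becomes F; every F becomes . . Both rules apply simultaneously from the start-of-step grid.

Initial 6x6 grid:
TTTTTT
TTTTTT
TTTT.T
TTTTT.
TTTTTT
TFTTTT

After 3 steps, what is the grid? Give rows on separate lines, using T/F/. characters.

Step 1: 3 trees catch fire, 1 burn out
  TTTTTT
  TTTTTT
  TTTT.T
  TTTTT.
  TFTTTT
  F.FTTT
Step 2: 4 trees catch fire, 3 burn out
  TTTTTT
  TTTTTT
  TTTT.T
  TFTTT.
  F.FTTT
  ...FTT
Step 3: 5 trees catch fire, 4 burn out
  TTTTTT
  TTTTTT
  TFTT.T
  F.FTT.
  ...FTT
  ....FT

TTTTTT
TTTTTT
TFTT.T
F.FTT.
...FTT
....FT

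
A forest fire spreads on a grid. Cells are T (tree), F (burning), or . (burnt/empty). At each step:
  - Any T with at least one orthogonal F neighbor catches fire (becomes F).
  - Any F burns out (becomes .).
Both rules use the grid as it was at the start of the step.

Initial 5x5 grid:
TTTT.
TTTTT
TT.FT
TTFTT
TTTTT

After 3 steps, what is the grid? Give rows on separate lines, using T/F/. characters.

Step 1: 5 trees catch fire, 2 burn out
  TTTT.
  TTTFT
  TT..F
  TF.FT
  TTFTT
Step 2: 8 trees catch fire, 5 burn out
  TTTF.
  TTF.F
  TF...
  F...F
  TF.FT
Step 3: 5 trees catch fire, 8 burn out
  TTF..
  TF...
  F....
  .....
  F...F

TTF..
TF...
F....
.....
F...F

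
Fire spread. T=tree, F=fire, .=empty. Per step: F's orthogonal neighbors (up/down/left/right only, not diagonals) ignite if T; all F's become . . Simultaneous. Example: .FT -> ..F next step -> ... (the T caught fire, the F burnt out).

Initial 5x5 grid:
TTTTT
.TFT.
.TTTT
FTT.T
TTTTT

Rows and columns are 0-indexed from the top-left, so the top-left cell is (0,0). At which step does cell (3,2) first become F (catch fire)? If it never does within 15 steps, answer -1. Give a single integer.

Step 1: cell (3,2)='T' (+6 fires, +2 burnt)
Step 2: cell (3,2)='F' (+6 fires, +6 burnt)
  -> target ignites at step 2
Step 3: cell (3,2)='.' (+4 fires, +6 burnt)
Step 4: cell (3,2)='.' (+2 fires, +4 burnt)
Step 5: cell (3,2)='.' (+1 fires, +2 burnt)
Step 6: cell (3,2)='.' (+0 fires, +1 burnt)
  fire out at step 6

2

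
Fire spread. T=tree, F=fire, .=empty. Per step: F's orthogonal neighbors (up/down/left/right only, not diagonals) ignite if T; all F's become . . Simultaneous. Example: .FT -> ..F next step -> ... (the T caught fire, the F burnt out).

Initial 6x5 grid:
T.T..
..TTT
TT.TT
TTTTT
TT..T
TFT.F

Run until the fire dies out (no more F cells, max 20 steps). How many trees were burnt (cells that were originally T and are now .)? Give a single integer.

Step 1: +4 fires, +2 burnt (F count now 4)
Step 2: +3 fires, +4 burnt (F count now 3)
Step 3: +5 fires, +3 burnt (F count now 5)
Step 4: +3 fires, +5 burnt (F count now 3)
Step 5: +1 fires, +3 burnt (F count now 1)
Step 6: +1 fires, +1 burnt (F count now 1)
Step 7: +1 fires, +1 burnt (F count now 1)
Step 8: +0 fires, +1 burnt (F count now 0)
Fire out after step 8
Initially T: 19, now '.': 29
Total burnt (originally-T cells now '.'): 18

Answer: 18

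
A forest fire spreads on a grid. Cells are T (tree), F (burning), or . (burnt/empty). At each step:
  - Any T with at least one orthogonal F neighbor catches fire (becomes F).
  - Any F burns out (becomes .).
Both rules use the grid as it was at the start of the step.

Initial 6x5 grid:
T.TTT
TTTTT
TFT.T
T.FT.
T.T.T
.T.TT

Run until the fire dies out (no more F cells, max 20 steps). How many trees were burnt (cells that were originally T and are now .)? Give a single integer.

Answer: 16

Derivation:
Step 1: +5 fires, +2 burnt (F count now 5)
Step 2: +3 fires, +5 burnt (F count now 3)
Step 3: +4 fires, +3 burnt (F count now 4)
Step 4: +2 fires, +4 burnt (F count now 2)
Step 5: +2 fires, +2 burnt (F count now 2)
Step 6: +0 fires, +2 burnt (F count now 0)
Fire out after step 6
Initially T: 20, now '.': 26
Total burnt (originally-T cells now '.'): 16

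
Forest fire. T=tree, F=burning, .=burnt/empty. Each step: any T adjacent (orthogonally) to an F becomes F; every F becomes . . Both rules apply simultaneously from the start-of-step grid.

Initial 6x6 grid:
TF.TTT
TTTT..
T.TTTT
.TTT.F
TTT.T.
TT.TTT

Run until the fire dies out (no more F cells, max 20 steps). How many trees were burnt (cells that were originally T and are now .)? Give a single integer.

Step 1: +3 fires, +2 burnt (F count now 3)
Step 2: +3 fires, +3 burnt (F count now 3)
Step 3: +4 fires, +3 burnt (F count now 4)
Step 4: +3 fires, +4 burnt (F count now 3)
Step 5: +3 fires, +3 burnt (F count now 3)
Step 6: +2 fires, +3 burnt (F count now 2)
Step 7: +2 fires, +2 burnt (F count now 2)
Step 8: +1 fires, +2 burnt (F count now 1)
Step 9: +0 fires, +1 burnt (F count now 0)
Fire out after step 9
Initially T: 25, now '.': 32
Total burnt (originally-T cells now '.'): 21

Answer: 21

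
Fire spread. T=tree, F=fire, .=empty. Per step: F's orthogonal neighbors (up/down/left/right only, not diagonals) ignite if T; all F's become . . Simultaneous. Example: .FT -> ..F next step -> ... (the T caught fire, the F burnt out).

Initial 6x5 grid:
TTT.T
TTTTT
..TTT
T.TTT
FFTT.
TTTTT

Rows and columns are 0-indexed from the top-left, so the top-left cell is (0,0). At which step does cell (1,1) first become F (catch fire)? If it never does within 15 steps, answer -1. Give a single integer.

Step 1: cell (1,1)='T' (+4 fires, +2 burnt)
Step 2: cell (1,1)='T' (+3 fires, +4 burnt)
Step 3: cell (1,1)='T' (+3 fires, +3 burnt)
Step 4: cell (1,1)='T' (+4 fires, +3 burnt)
Step 5: cell (1,1)='F' (+4 fires, +4 burnt)
  -> target ignites at step 5
Step 6: cell (1,1)='.' (+3 fires, +4 burnt)
Step 7: cell (1,1)='.' (+2 fires, +3 burnt)
Step 8: cell (1,1)='.' (+0 fires, +2 burnt)
  fire out at step 8

5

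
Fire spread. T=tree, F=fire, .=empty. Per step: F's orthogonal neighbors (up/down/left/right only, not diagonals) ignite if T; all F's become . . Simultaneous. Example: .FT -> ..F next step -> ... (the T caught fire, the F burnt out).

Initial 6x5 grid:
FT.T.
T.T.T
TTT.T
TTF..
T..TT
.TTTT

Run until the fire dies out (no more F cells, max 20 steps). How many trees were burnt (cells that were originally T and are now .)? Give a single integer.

Answer: 9

Derivation:
Step 1: +4 fires, +2 burnt (F count now 4)
Step 2: +4 fires, +4 burnt (F count now 4)
Step 3: +1 fires, +4 burnt (F count now 1)
Step 4: +0 fires, +1 burnt (F count now 0)
Fire out after step 4
Initially T: 18, now '.': 21
Total burnt (originally-T cells now '.'): 9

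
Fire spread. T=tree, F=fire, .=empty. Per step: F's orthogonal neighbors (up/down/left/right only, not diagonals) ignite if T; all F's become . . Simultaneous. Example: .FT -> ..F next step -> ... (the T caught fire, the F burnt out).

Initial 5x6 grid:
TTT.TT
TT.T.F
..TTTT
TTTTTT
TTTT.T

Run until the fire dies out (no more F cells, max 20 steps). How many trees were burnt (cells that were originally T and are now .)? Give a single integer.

Step 1: +2 fires, +1 burnt (F count now 2)
Step 2: +3 fires, +2 burnt (F count now 3)
Step 3: +3 fires, +3 burnt (F count now 3)
Step 4: +3 fires, +3 burnt (F count now 3)
Step 5: +2 fires, +3 burnt (F count now 2)
Step 6: +2 fires, +2 burnt (F count now 2)
Step 7: +2 fires, +2 burnt (F count now 2)
Step 8: +1 fires, +2 burnt (F count now 1)
Step 9: +0 fires, +1 burnt (F count now 0)
Fire out after step 9
Initially T: 23, now '.': 25
Total burnt (originally-T cells now '.'): 18

Answer: 18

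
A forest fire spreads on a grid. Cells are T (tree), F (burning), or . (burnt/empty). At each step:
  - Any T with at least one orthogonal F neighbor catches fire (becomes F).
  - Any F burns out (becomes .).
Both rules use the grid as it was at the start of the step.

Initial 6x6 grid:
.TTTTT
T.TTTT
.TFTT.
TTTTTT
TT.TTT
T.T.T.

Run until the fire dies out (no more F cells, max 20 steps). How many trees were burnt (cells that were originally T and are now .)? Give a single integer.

Answer: 25

Derivation:
Step 1: +4 fires, +1 burnt (F count now 4)
Step 2: +5 fires, +4 burnt (F count now 5)
Step 3: +7 fires, +5 burnt (F count now 7)
Step 4: +5 fires, +7 burnt (F count now 5)
Step 5: +4 fires, +5 burnt (F count now 4)
Step 6: +0 fires, +4 burnt (F count now 0)
Fire out after step 6
Initially T: 27, now '.': 34
Total burnt (originally-T cells now '.'): 25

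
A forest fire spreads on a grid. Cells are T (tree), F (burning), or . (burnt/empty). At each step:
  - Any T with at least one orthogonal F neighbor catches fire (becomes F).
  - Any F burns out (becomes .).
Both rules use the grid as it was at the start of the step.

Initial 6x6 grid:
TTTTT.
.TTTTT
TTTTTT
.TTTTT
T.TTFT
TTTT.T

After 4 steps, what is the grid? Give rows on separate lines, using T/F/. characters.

Step 1: 3 trees catch fire, 1 burn out
  TTTTT.
  .TTTTT
  TTTTTT
  .TTTFT
  T.TF.F
  TTTT.T
Step 2: 6 trees catch fire, 3 burn out
  TTTTT.
  .TTTTT
  TTTTFT
  .TTF.F
  T.F...
  TTTF.F
Step 3: 5 trees catch fire, 6 burn out
  TTTTT.
  .TTTFT
  TTTF.F
  .TF...
  T.....
  TTF...
Step 4: 6 trees catch fire, 5 burn out
  TTTTF.
  .TTF.F
  TTF...
  .F....
  T.....
  TF....

TTTTF.
.TTF.F
TTF...
.F....
T.....
TF....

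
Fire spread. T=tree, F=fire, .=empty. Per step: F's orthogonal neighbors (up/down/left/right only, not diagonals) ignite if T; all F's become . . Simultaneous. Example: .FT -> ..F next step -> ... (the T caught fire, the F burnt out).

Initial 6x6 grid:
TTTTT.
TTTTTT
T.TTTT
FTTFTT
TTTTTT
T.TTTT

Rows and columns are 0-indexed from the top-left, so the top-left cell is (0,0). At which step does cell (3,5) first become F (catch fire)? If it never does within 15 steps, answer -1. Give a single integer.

Step 1: cell (3,5)='T' (+7 fires, +2 burnt)
Step 2: cell (3,5)='F' (+10 fires, +7 burnt)
  -> target ignites at step 2
Step 3: cell (3,5)='.' (+9 fires, +10 burnt)
Step 4: cell (3,5)='.' (+5 fires, +9 burnt)
Step 5: cell (3,5)='.' (+0 fires, +5 burnt)
  fire out at step 5

2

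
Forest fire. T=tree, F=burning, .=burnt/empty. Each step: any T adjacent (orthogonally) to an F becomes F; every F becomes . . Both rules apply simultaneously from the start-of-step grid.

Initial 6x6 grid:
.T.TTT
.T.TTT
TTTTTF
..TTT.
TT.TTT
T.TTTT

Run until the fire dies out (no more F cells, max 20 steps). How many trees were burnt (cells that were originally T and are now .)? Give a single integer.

Step 1: +2 fires, +1 burnt (F count now 2)
Step 2: +4 fires, +2 burnt (F count now 4)
Step 3: +5 fires, +4 burnt (F count now 5)
Step 4: +6 fires, +5 burnt (F count now 6)
Step 5: +4 fires, +6 burnt (F count now 4)
Step 6: +2 fires, +4 burnt (F count now 2)
Step 7: +0 fires, +2 burnt (F count now 0)
Fire out after step 7
Initially T: 26, now '.': 33
Total burnt (originally-T cells now '.'): 23

Answer: 23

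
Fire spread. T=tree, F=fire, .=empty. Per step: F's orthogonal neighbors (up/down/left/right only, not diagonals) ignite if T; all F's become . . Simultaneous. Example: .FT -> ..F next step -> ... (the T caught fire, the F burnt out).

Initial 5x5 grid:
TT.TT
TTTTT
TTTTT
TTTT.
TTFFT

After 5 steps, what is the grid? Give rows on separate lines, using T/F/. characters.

Step 1: 4 trees catch fire, 2 burn out
  TT.TT
  TTTTT
  TTTTT
  TTFF.
  TF..F
Step 2: 4 trees catch fire, 4 burn out
  TT.TT
  TTTTT
  TTFFT
  TF...
  F....
Step 3: 5 trees catch fire, 4 burn out
  TT.TT
  TTFFT
  TF..F
  F....
  .....
Step 4: 4 trees catch fire, 5 burn out
  TT.FT
  TF..F
  F....
  .....
  .....
Step 5: 3 trees catch fire, 4 burn out
  TF..F
  F....
  .....
  .....
  .....

TF..F
F....
.....
.....
.....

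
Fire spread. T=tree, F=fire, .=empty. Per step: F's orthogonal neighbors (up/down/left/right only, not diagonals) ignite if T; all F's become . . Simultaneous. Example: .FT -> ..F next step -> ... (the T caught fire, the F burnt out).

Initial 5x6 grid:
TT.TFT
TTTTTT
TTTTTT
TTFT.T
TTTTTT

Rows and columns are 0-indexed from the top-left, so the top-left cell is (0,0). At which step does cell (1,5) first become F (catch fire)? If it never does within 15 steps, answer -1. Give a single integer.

Step 1: cell (1,5)='T' (+7 fires, +2 burnt)
Step 2: cell (1,5)='F' (+9 fires, +7 burnt)
  -> target ignites at step 2
Step 3: cell (1,5)='.' (+5 fires, +9 burnt)
Step 4: cell (1,5)='.' (+4 fires, +5 burnt)
Step 5: cell (1,5)='.' (+1 fires, +4 burnt)
Step 6: cell (1,5)='.' (+0 fires, +1 burnt)
  fire out at step 6

2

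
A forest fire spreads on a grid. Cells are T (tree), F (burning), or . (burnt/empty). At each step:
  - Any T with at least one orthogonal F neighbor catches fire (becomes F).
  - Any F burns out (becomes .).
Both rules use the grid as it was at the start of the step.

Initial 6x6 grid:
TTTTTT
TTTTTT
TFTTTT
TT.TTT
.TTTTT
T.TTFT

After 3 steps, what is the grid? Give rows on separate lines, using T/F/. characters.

Step 1: 7 trees catch fire, 2 burn out
  TTTTTT
  TFTTTT
  F.FTTT
  TF.TTT
  .TTTFT
  T.TF.F
Step 2: 10 trees catch fire, 7 burn out
  TFTTTT
  F.FTTT
  ...FTT
  F..TFT
  .FTF.F
  T.F...
Step 3: 7 trees catch fire, 10 burn out
  F.FTTT
  ...FTT
  ....FT
  ...F.F
  ..F...
  T.....

F.FTTT
...FTT
....FT
...F.F
..F...
T.....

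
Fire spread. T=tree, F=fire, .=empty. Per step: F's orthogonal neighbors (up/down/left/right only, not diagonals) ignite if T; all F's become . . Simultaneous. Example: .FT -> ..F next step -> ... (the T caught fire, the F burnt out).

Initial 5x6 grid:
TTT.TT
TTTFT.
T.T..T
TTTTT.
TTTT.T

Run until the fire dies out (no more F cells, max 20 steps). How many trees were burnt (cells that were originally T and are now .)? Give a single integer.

Answer: 20

Derivation:
Step 1: +2 fires, +1 burnt (F count now 2)
Step 2: +4 fires, +2 burnt (F count now 4)
Step 3: +4 fires, +4 burnt (F count now 4)
Step 4: +5 fires, +4 burnt (F count now 5)
Step 5: +4 fires, +5 burnt (F count now 4)
Step 6: +1 fires, +4 burnt (F count now 1)
Step 7: +0 fires, +1 burnt (F count now 0)
Fire out after step 7
Initially T: 22, now '.': 28
Total burnt (originally-T cells now '.'): 20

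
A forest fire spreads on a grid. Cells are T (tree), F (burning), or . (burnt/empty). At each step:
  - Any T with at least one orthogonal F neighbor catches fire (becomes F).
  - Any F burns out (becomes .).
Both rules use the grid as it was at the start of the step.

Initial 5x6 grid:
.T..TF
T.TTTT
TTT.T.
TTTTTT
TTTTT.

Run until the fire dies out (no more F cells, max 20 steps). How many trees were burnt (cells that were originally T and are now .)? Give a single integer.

Answer: 21

Derivation:
Step 1: +2 fires, +1 burnt (F count now 2)
Step 2: +1 fires, +2 burnt (F count now 1)
Step 3: +2 fires, +1 burnt (F count now 2)
Step 4: +2 fires, +2 burnt (F count now 2)
Step 5: +4 fires, +2 burnt (F count now 4)
Step 6: +3 fires, +4 burnt (F count now 3)
Step 7: +3 fires, +3 burnt (F count now 3)
Step 8: +3 fires, +3 burnt (F count now 3)
Step 9: +1 fires, +3 burnt (F count now 1)
Step 10: +0 fires, +1 burnt (F count now 0)
Fire out after step 10
Initially T: 22, now '.': 29
Total burnt (originally-T cells now '.'): 21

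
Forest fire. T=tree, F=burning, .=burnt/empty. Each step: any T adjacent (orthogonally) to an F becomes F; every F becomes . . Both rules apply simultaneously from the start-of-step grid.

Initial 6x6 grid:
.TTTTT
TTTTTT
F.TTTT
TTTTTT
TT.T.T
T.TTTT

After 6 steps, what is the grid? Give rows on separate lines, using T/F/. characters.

Step 1: 2 trees catch fire, 1 burn out
  .TTTTT
  FTTTTT
  ..TTTT
  FTTTTT
  TT.T.T
  T.TTTT
Step 2: 3 trees catch fire, 2 burn out
  .TTTTT
  .FTTTT
  ..TTTT
  .FTTTT
  FT.T.T
  T.TTTT
Step 3: 5 trees catch fire, 3 burn out
  .FTTTT
  ..FTTT
  ..TTTT
  ..FTTT
  .F.T.T
  F.TTTT
Step 4: 4 trees catch fire, 5 burn out
  ..FTTT
  ...FTT
  ..FTTT
  ...FTT
  ...T.T
  ..TTTT
Step 5: 5 trees catch fire, 4 burn out
  ...FTT
  ....FT
  ...FTT
  ....FT
  ...F.T
  ..TTTT
Step 6: 5 trees catch fire, 5 burn out
  ....FT
  .....F
  ....FT
  .....F
  .....T
  ..TFTT

....FT
.....F
....FT
.....F
.....T
..TFTT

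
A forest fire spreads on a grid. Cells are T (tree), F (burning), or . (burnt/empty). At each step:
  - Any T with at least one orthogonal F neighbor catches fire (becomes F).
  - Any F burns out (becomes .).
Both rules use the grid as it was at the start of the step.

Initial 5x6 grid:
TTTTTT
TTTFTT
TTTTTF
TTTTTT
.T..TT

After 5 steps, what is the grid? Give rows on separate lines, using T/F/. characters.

Step 1: 7 trees catch fire, 2 burn out
  TTTFTT
  TTF.FF
  TTTFF.
  TTTTTF
  .T..TT
Step 2: 8 trees catch fire, 7 burn out
  TTF.FF
  TF....
  TTF...
  TTTFF.
  .T..TF
Step 3: 5 trees catch fire, 8 burn out
  TF....
  F.....
  TF....
  TTF...
  .T..F.
Step 4: 3 trees catch fire, 5 burn out
  F.....
  ......
  F.....
  TF....
  .T....
Step 5: 2 trees catch fire, 3 burn out
  ......
  ......
  ......
  F.....
  .F....

......
......
......
F.....
.F....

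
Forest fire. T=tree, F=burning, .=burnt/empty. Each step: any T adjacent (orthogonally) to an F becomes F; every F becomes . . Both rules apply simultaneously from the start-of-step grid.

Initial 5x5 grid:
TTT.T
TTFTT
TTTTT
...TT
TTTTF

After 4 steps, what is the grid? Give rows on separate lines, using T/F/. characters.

Step 1: 6 trees catch fire, 2 burn out
  TTF.T
  TF.FT
  TTFTT
  ...TF
  TTTF.
Step 2: 8 trees catch fire, 6 burn out
  TF..T
  F...F
  TF.FF
  ...F.
  TTF..
Step 3: 4 trees catch fire, 8 burn out
  F...F
  .....
  F....
  .....
  TF...
Step 4: 1 trees catch fire, 4 burn out
  .....
  .....
  .....
  .....
  F....

.....
.....
.....
.....
F....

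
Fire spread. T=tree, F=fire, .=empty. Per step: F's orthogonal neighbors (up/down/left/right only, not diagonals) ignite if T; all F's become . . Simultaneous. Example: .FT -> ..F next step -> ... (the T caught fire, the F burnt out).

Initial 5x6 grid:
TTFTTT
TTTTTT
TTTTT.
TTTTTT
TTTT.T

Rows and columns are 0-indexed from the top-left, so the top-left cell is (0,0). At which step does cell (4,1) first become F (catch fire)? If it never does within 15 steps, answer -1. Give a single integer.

Step 1: cell (4,1)='T' (+3 fires, +1 burnt)
Step 2: cell (4,1)='T' (+5 fires, +3 burnt)
Step 3: cell (4,1)='T' (+6 fires, +5 burnt)
Step 4: cell (4,1)='T' (+6 fires, +6 burnt)
Step 5: cell (4,1)='F' (+4 fires, +6 burnt)
  -> target ignites at step 5
Step 6: cell (4,1)='.' (+2 fires, +4 burnt)
Step 7: cell (4,1)='.' (+1 fires, +2 burnt)
Step 8: cell (4,1)='.' (+0 fires, +1 burnt)
  fire out at step 8

5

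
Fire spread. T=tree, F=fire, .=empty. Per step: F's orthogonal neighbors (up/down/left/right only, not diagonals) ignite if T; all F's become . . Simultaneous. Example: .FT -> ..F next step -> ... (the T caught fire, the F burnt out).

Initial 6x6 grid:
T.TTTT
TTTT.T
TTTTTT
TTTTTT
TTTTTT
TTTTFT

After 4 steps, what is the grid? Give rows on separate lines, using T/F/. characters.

Step 1: 3 trees catch fire, 1 burn out
  T.TTTT
  TTTT.T
  TTTTTT
  TTTTTT
  TTTTFT
  TTTF.F
Step 2: 4 trees catch fire, 3 burn out
  T.TTTT
  TTTT.T
  TTTTTT
  TTTTFT
  TTTF.F
  TTF...
Step 3: 5 trees catch fire, 4 burn out
  T.TTTT
  TTTT.T
  TTTTFT
  TTTF.F
  TTF...
  TF....
Step 4: 5 trees catch fire, 5 burn out
  T.TTTT
  TTTT.T
  TTTF.F
  TTF...
  TF....
  F.....

T.TTTT
TTTT.T
TTTF.F
TTF...
TF....
F.....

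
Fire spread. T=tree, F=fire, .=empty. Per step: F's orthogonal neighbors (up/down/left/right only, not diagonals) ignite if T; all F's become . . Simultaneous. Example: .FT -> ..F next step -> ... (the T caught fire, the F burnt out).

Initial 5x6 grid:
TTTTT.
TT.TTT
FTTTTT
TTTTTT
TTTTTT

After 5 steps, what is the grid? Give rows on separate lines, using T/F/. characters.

Step 1: 3 trees catch fire, 1 burn out
  TTTTT.
  FT.TTT
  .FTTTT
  FTTTTT
  TTTTTT
Step 2: 5 trees catch fire, 3 burn out
  FTTTT.
  .F.TTT
  ..FTTT
  .FTTTT
  FTTTTT
Step 3: 4 trees catch fire, 5 burn out
  .FTTT.
  ...TTT
  ...FTT
  ..FTTT
  .FTTTT
Step 4: 5 trees catch fire, 4 burn out
  ..FTT.
  ...FTT
  ....FT
  ...FTT
  ..FTTT
Step 5: 5 trees catch fire, 5 burn out
  ...FT.
  ....FT
  .....F
  ....FT
  ...FTT

...FT.
....FT
.....F
....FT
...FTT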